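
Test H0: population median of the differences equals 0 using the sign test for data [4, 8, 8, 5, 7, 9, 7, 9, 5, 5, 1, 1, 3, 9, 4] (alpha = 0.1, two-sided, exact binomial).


Step 1: Discard zero differences. Original n = 15; n_eff = number of nonzero differences = 15.
Nonzero differences (with sign): +4, +8, +8, +5, +7, +9, +7, +9, +5, +5, +1, +1, +3, +9, +4
Step 2: Count signs: positive = 15, negative = 0.
Step 3: Under H0: P(positive) = 0.5, so the number of positives S ~ Bin(15, 0.5).
Step 4: Two-sided exact p-value = sum of Bin(15,0.5) probabilities at or below the observed probability = 0.000061.
Step 5: alpha = 0.1. reject H0.

n_eff = 15, pos = 15, neg = 0, p = 0.000061, reject H0.


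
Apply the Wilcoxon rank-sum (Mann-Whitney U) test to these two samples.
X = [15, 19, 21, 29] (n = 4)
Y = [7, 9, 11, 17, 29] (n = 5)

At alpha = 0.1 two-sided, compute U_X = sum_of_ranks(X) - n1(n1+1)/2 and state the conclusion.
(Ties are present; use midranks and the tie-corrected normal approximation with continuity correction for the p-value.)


Step 1: Combine and sort all 9 observations; assign midranks.
sorted (value, group): (7,Y), (9,Y), (11,Y), (15,X), (17,Y), (19,X), (21,X), (29,X), (29,Y)
ranks: 7->1, 9->2, 11->3, 15->4, 17->5, 19->6, 21->7, 29->8.5, 29->8.5
Step 2: Rank sum for X: R1 = 4 + 6 + 7 + 8.5 = 25.5.
Step 3: U_X = R1 - n1(n1+1)/2 = 25.5 - 4*5/2 = 25.5 - 10 = 15.5.
       U_Y = n1*n2 - U_X = 20 - 15.5 = 4.5.
Step 4: Ties are present, so use the tie-corrected normal approximation (with continuity correction) for the p-value.
Step 5: p-value = 0.218742; compare to alpha = 0.1. fail to reject H0.

U_X = 15.5, p = 0.218742, fail to reject H0 at alpha = 0.1.


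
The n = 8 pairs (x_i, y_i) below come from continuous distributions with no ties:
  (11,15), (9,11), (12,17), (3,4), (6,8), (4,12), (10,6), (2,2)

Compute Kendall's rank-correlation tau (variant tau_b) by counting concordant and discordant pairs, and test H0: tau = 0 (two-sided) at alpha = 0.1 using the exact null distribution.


Step 1: Enumerate the 28 unordered pairs (i,j) with i<j and classify each by sign(x_j-x_i) * sign(y_j-y_i).
  (1,2):dx=-2,dy=-4->C; (1,3):dx=+1,dy=+2->C; (1,4):dx=-8,dy=-11->C; (1,5):dx=-5,dy=-7->C
  (1,6):dx=-7,dy=-3->C; (1,7):dx=-1,dy=-9->C; (1,8):dx=-9,dy=-13->C; (2,3):dx=+3,dy=+6->C
  (2,4):dx=-6,dy=-7->C; (2,5):dx=-3,dy=-3->C; (2,6):dx=-5,dy=+1->D; (2,7):dx=+1,dy=-5->D
  (2,8):dx=-7,dy=-9->C; (3,4):dx=-9,dy=-13->C; (3,5):dx=-6,dy=-9->C; (3,6):dx=-8,dy=-5->C
  (3,7):dx=-2,dy=-11->C; (3,8):dx=-10,dy=-15->C; (4,5):dx=+3,dy=+4->C; (4,6):dx=+1,dy=+8->C
  (4,7):dx=+7,dy=+2->C; (4,8):dx=-1,dy=-2->C; (5,6):dx=-2,dy=+4->D; (5,7):dx=+4,dy=-2->D
  (5,8):dx=-4,dy=-6->C; (6,7):dx=+6,dy=-6->D; (6,8):dx=-2,dy=-10->C; (7,8):dx=-8,dy=-4->C
Step 2: C = 23, D = 5, total pairs = 28.
Step 3: tau = (C - D)/(n(n-1)/2) = (23 - 5)/28 = 0.642857.
Step 4: Exact two-sided p-value (enumerate n! = 40320 permutations of y under H0): p = 0.031151.
Step 5: alpha = 0.1. reject H0.

tau_b = 0.6429 (C=23, D=5), p = 0.031151, reject H0.


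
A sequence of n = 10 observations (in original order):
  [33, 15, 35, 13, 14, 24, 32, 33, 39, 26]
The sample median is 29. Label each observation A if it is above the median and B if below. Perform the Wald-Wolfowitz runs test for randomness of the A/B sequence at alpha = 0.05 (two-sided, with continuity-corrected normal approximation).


Step 1: Compute median = 29; label A = above, B = below.
Labels in order: ABABBBAAAB  (n_A = 5, n_B = 5)
Step 2: Count runs R = 6.
Step 3: Under H0 (random ordering), E[R] = 2*n_A*n_B/(n_A+n_B) + 1 = 2*5*5/10 + 1 = 6.0000.
        Var[R] = 2*n_A*n_B*(2*n_A*n_B - n_A - n_B) / ((n_A+n_B)^2 * (n_A+n_B-1)) = 2000/900 = 2.2222.
        SD[R] = 1.4907.
Step 4: R = E[R], so z = 0 with no continuity correction.
Step 5: Two-sided p-value via normal approximation = 2*(1 - Phi(|z|)) = 1.000000.
Step 6: alpha = 0.05. fail to reject H0.

R = 6, z = 0.0000, p = 1.000000, fail to reject H0.


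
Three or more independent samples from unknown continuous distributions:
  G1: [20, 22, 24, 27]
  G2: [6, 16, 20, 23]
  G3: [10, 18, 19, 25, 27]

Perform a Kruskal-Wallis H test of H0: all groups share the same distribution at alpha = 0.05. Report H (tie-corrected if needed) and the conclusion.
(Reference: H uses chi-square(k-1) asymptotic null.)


Step 1: Combine all N = 13 observations and assign midranks.
sorted (value, group, rank): (6,G2,1), (10,G3,2), (16,G2,3), (18,G3,4), (19,G3,5), (20,G1,6.5), (20,G2,6.5), (22,G1,8), (23,G2,9), (24,G1,10), (25,G3,11), (27,G1,12.5), (27,G3,12.5)
Step 2: Sum ranks within each group.
R_1 = 37 (n_1 = 4)
R_2 = 19.5 (n_2 = 4)
R_3 = 34.5 (n_3 = 5)
Step 3: H = 12/(N(N+1)) * sum(R_i^2/n_i) - 3(N+1)
     = 12/(13*14) * (37^2/4 + 19.5^2/4 + 34.5^2/5) - 3*14
     = 0.065934 * 675.362 - 42
     = 2.529396.
Step 4: Ties present; correction factor C = 1 - 12/(13^3 - 13) = 0.994505. Corrected H = 2.529396 / 0.994505 = 2.543370.
Step 5: Under H0, H ~ chi^2(2); p-value = 0.280359.
Step 6: alpha = 0.05. fail to reject H0.

H = 2.5434, df = 2, p = 0.280359, fail to reject H0.


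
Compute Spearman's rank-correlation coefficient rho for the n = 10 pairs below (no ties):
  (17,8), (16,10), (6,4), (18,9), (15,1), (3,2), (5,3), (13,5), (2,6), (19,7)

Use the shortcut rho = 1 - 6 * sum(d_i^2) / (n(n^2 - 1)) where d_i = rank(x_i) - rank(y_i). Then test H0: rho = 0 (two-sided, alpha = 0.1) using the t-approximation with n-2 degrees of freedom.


Step 1: Rank x and y separately (midranks; no ties here).
rank(x): 17->8, 16->7, 6->4, 18->9, 15->6, 3->2, 5->3, 13->5, 2->1, 19->10
rank(y): 8->8, 10->10, 4->4, 9->9, 1->1, 2->2, 3->3, 5->5, 6->6, 7->7
Step 2: d_i = R_x(i) - R_y(i); compute d_i^2.
  (8-8)^2=0, (7-10)^2=9, (4-4)^2=0, (9-9)^2=0, (6-1)^2=25, (2-2)^2=0, (3-3)^2=0, (5-5)^2=0, (1-6)^2=25, (10-7)^2=9
sum(d^2) = 68.
Step 3: rho = 1 - 6*68 / (10*(10^2 - 1)) = 1 - 408/990 = 0.587879.
Step 4: Under H0, t = rho * sqrt((n-2)/(1-rho^2)) = 2.0555 ~ t(8).
Step 5: Two-sided p-value from the t-distribution with 8 df = 0.073878.
Step 6: alpha = 0.1. reject H0.

rho = 0.5879, p = 0.073878, reject H0 at alpha = 0.1.


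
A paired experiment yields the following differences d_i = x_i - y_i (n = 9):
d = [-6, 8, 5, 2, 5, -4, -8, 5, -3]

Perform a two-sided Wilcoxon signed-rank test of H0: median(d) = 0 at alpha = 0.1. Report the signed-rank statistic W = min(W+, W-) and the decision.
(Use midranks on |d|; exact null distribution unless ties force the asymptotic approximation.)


Step 1: Drop any zero differences (none here) and take |d_i|.
|d| = [6, 8, 5, 2, 5, 4, 8, 5, 3]
Step 2: Midrank |d_i| (ties get averaged ranks).
ranks: |6|->7, |8|->8.5, |5|->5, |2|->1, |5|->5, |4|->3, |8|->8.5, |5|->5, |3|->2
Step 3: Attach original signs; sum ranks with positive sign and with negative sign.
W+ = 8.5 + 5 + 1 + 5 + 5 = 24.5
W- = 7 + 3 + 8.5 + 2 = 20.5
(Check: W+ + W- = 45 should equal n(n+1)/2 = 45.)
Step 4: Test statistic W = min(W+, W-) = 20.5.
Step 5: Ties in |d|, so use the tie-corrected normal approximation.
        E[W] = n(n+1)/4 = 9*10/4 = 22.5.
        Tie groups: |d|=5 (t=3), |d|=8 (t=2); sum(t^3 - t) = 30.
        Var[W] = n(n+1)(2n+1)/24 - sum(t^3-t)/48 = 1710/24 - 30/48 = 70.625.
        z = (W - E[W]) / sqrt(Var[W]) = (20.5 - 22.5) / 8.4039 = -0.2380.
        Two-sided p = 2*Phi(z) = 0.811892.
Step 6: alpha = 0.1. fail to reject H0.

W+ = 24.5, W- = 20.5, W = min = 20.5, p = 0.811892, fail to reject H0.


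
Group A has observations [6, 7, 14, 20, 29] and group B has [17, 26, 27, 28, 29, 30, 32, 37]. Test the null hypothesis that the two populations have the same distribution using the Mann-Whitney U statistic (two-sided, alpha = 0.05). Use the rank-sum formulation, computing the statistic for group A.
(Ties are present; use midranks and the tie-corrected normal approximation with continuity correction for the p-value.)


Step 1: Combine and sort all 13 observations; assign midranks.
sorted (value, group): (6,X), (7,X), (14,X), (17,Y), (20,X), (26,Y), (27,Y), (28,Y), (29,X), (29,Y), (30,Y), (32,Y), (37,Y)
ranks: 6->1, 7->2, 14->3, 17->4, 20->5, 26->6, 27->7, 28->8, 29->9.5, 29->9.5, 30->11, 32->12, 37->13
Step 2: Rank sum for X: R1 = 1 + 2 + 3 + 5 + 9.5 = 20.5.
Step 3: U_X = R1 - n1(n1+1)/2 = 20.5 - 5*6/2 = 20.5 - 15 = 5.5.
       U_Y = n1*n2 - U_X = 40 - 5.5 = 34.5.
Step 4: Ties are present, so use the tie-corrected normal approximation (with continuity correction) for the p-value.
Step 5: p-value = 0.040149; compare to alpha = 0.05. reject H0.

U_X = 5.5, p = 0.040149, reject H0 at alpha = 0.05.


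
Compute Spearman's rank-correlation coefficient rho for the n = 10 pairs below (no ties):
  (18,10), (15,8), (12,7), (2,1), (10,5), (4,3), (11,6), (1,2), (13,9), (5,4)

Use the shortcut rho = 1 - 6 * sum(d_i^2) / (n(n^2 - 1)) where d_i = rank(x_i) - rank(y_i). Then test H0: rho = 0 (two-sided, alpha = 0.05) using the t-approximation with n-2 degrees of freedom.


Step 1: Rank x and y separately (midranks; no ties here).
rank(x): 18->10, 15->9, 12->7, 2->2, 10->5, 4->3, 11->6, 1->1, 13->8, 5->4
rank(y): 10->10, 8->8, 7->7, 1->1, 5->5, 3->3, 6->6, 2->2, 9->9, 4->4
Step 2: d_i = R_x(i) - R_y(i); compute d_i^2.
  (10-10)^2=0, (9-8)^2=1, (7-7)^2=0, (2-1)^2=1, (5-5)^2=0, (3-3)^2=0, (6-6)^2=0, (1-2)^2=1, (8-9)^2=1, (4-4)^2=0
sum(d^2) = 4.
Step 3: rho = 1 - 6*4 / (10*(10^2 - 1)) = 1 - 24/990 = 0.975758.
Step 4: Under H0, t = rho * sqrt((n-2)/(1-rho^2)) = 12.6105 ~ t(8).
Step 5: Two-sided p-value from the t-distribution with 8 df = 0.000001.
Step 6: alpha = 0.05. reject H0.

rho = 0.9758, p = 0.000001, reject H0 at alpha = 0.05.


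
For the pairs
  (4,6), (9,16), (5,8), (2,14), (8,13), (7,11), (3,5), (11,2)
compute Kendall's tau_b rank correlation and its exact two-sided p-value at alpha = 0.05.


Step 1: Enumerate the 28 unordered pairs (i,j) with i<j and classify each by sign(x_j-x_i) * sign(y_j-y_i).
  (1,2):dx=+5,dy=+10->C; (1,3):dx=+1,dy=+2->C; (1,4):dx=-2,dy=+8->D; (1,5):dx=+4,dy=+7->C
  (1,6):dx=+3,dy=+5->C; (1,7):dx=-1,dy=-1->C; (1,8):dx=+7,dy=-4->D; (2,3):dx=-4,dy=-8->C
  (2,4):dx=-7,dy=-2->C; (2,5):dx=-1,dy=-3->C; (2,6):dx=-2,dy=-5->C; (2,7):dx=-6,dy=-11->C
  (2,8):dx=+2,dy=-14->D; (3,4):dx=-3,dy=+6->D; (3,5):dx=+3,dy=+5->C; (3,6):dx=+2,dy=+3->C
  (3,7):dx=-2,dy=-3->C; (3,8):dx=+6,dy=-6->D; (4,5):dx=+6,dy=-1->D; (4,6):dx=+5,dy=-3->D
  (4,7):dx=+1,dy=-9->D; (4,8):dx=+9,dy=-12->D; (5,6):dx=-1,dy=-2->C; (5,7):dx=-5,dy=-8->C
  (5,8):dx=+3,dy=-11->D; (6,7):dx=-4,dy=-6->C; (6,8):dx=+4,dy=-9->D; (7,8):dx=+8,dy=-3->D
Step 2: C = 16, D = 12, total pairs = 28.
Step 3: tau = (C - D)/(n(n-1)/2) = (16 - 12)/28 = 0.142857.
Step 4: Exact two-sided p-value (enumerate n! = 40320 permutations of y under H0): p = 0.719544.
Step 5: alpha = 0.05. fail to reject H0.

tau_b = 0.1429 (C=16, D=12), p = 0.719544, fail to reject H0.


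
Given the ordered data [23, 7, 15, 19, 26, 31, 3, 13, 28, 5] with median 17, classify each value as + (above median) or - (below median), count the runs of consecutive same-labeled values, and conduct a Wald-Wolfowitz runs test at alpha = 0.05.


Step 1: Compute median = 17; label A = above, B = below.
Labels in order: ABBAAABBAB  (n_A = 5, n_B = 5)
Step 2: Count runs R = 6.
Step 3: Under H0 (random ordering), E[R] = 2*n_A*n_B/(n_A+n_B) + 1 = 2*5*5/10 + 1 = 6.0000.
        Var[R] = 2*n_A*n_B*(2*n_A*n_B - n_A - n_B) / ((n_A+n_B)^2 * (n_A+n_B-1)) = 2000/900 = 2.2222.
        SD[R] = 1.4907.
Step 4: R = E[R], so z = 0 with no continuity correction.
Step 5: Two-sided p-value via normal approximation = 2*(1 - Phi(|z|)) = 1.000000.
Step 6: alpha = 0.05. fail to reject H0.

R = 6, z = 0.0000, p = 1.000000, fail to reject H0.


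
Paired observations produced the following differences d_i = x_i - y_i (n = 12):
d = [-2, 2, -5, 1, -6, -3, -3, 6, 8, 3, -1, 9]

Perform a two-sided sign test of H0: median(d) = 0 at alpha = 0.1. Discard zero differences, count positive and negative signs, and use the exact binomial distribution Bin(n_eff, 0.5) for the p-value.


Step 1: Discard zero differences. Original n = 12; n_eff = number of nonzero differences = 12.
Nonzero differences (with sign): -2, +2, -5, +1, -6, -3, -3, +6, +8, +3, -1, +9
Step 2: Count signs: positive = 6, negative = 6.
Step 3: Under H0: P(positive) = 0.5, so the number of positives S ~ Bin(12, 0.5).
Step 4: Two-sided exact p-value = sum of Bin(12,0.5) probabilities at or below the observed probability = 1.000000.
Step 5: alpha = 0.1. fail to reject H0.

n_eff = 12, pos = 6, neg = 6, p = 1.000000, fail to reject H0.


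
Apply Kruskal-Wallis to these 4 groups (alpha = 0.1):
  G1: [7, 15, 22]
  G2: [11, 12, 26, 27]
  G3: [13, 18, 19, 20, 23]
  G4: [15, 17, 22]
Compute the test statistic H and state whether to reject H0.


Step 1: Combine all N = 15 observations and assign midranks.
sorted (value, group, rank): (7,G1,1), (11,G2,2), (12,G2,3), (13,G3,4), (15,G1,5.5), (15,G4,5.5), (17,G4,7), (18,G3,8), (19,G3,9), (20,G3,10), (22,G1,11.5), (22,G4,11.5), (23,G3,13), (26,G2,14), (27,G2,15)
Step 2: Sum ranks within each group.
R_1 = 18 (n_1 = 3)
R_2 = 34 (n_2 = 4)
R_3 = 44 (n_3 = 5)
R_4 = 24 (n_4 = 3)
Step 3: H = 12/(N(N+1)) * sum(R_i^2/n_i) - 3(N+1)
     = 12/(15*16) * (18^2/3 + 34^2/4 + 44^2/5 + 24^2/3) - 3*16
     = 0.050000 * 976.2 - 48
     = 0.810000.
Step 4: Ties present; correction factor C = 1 - 12/(15^3 - 15) = 0.996429. Corrected H = 0.810000 / 0.996429 = 0.812903.
Step 5: Under H0, H ~ chi^2(3); p-value = 0.846378.
Step 6: alpha = 0.1. fail to reject H0.

H = 0.8129, df = 3, p = 0.846378, fail to reject H0.


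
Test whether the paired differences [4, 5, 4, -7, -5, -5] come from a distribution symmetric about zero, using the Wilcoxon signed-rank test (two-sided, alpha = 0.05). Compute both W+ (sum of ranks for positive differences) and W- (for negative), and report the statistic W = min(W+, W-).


Step 1: Drop any zero differences (none here) and take |d_i|.
|d| = [4, 5, 4, 7, 5, 5]
Step 2: Midrank |d_i| (ties get averaged ranks).
ranks: |4|->1.5, |5|->4, |4|->1.5, |7|->6, |5|->4, |5|->4
Step 3: Attach original signs; sum ranks with positive sign and with negative sign.
W+ = 1.5 + 4 + 1.5 = 7
W- = 6 + 4 + 4 = 14
(Check: W+ + W- = 21 should equal n(n+1)/2 = 21.)
Step 4: Test statistic W = min(W+, W-) = 7.
Step 5: Ties in |d|, so use the tie-corrected normal approximation.
        E[W] = n(n+1)/4 = 6*7/4 = 10.5.
        Tie groups: |d|=4 (t=2), |d|=5 (t=3); sum(t^3 - t) = 30.
        Var[W] = n(n+1)(2n+1)/24 - sum(t^3-t)/48 = 546/24 - 30/48 = 22.125.
        z = (W - E[W]) / sqrt(Var[W]) = (7 - 10.5) / 4.7037 = -0.7441.
        Two-sided p = 2*Phi(z) = 0.456821.
Step 6: alpha = 0.05. fail to reject H0.

W+ = 7, W- = 14, W = min = 7, p = 0.456821, fail to reject H0.


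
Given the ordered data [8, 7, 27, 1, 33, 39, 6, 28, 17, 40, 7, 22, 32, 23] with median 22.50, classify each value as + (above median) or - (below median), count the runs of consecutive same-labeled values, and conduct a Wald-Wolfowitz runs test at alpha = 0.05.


Step 1: Compute median = 22.50; label A = above, B = below.
Labels in order: BBABAABABABBAA  (n_A = 7, n_B = 7)
Step 2: Count runs R = 10.
Step 3: Under H0 (random ordering), E[R] = 2*n_A*n_B/(n_A+n_B) + 1 = 2*7*7/14 + 1 = 8.0000.
        Var[R] = 2*n_A*n_B*(2*n_A*n_B - n_A - n_B) / ((n_A+n_B)^2 * (n_A+n_B-1)) = 8232/2548 = 3.2308.
        SD[R] = 1.7974.
Step 4: Continuity-corrected z = (R - 0.5 - E[R]) / SD[R] = (10 - 0.5 - 8.0000) / 1.7974 = 0.8345.
Step 5: Two-sided p-value via normal approximation = 2*(1 - Phi(|z|)) = 0.403986.
Step 6: alpha = 0.05. fail to reject H0.

R = 10, z = 0.8345, p = 0.403986, fail to reject H0.


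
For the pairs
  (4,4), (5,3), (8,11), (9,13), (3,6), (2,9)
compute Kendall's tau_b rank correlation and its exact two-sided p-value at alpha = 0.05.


Step 1: Enumerate the 15 unordered pairs (i,j) with i<j and classify each by sign(x_j-x_i) * sign(y_j-y_i).
  (1,2):dx=+1,dy=-1->D; (1,3):dx=+4,dy=+7->C; (1,4):dx=+5,dy=+9->C; (1,5):dx=-1,dy=+2->D
  (1,6):dx=-2,dy=+5->D; (2,3):dx=+3,dy=+8->C; (2,4):dx=+4,dy=+10->C; (2,5):dx=-2,dy=+3->D
  (2,6):dx=-3,dy=+6->D; (3,4):dx=+1,dy=+2->C; (3,5):dx=-5,dy=-5->C; (3,6):dx=-6,dy=-2->C
  (4,5):dx=-6,dy=-7->C; (4,6):dx=-7,dy=-4->C; (5,6):dx=-1,dy=+3->D
Step 2: C = 9, D = 6, total pairs = 15.
Step 3: tau = (C - D)/(n(n-1)/2) = (9 - 6)/15 = 0.200000.
Step 4: Exact two-sided p-value (enumerate n! = 720 permutations of y under H0): p = 0.719444.
Step 5: alpha = 0.05. fail to reject H0.

tau_b = 0.2000 (C=9, D=6), p = 0.719444, fail to reject H0.


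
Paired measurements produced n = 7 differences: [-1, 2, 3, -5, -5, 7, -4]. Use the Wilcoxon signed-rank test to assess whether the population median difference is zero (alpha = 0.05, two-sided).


Step 1: Drop any zero differences (none here) and take |d_i|.
|d| = [1, 2, 3, 5, 5, 7, 4]
Step 2: Midrank |d_i| (ties get averaged ranks).
ranks: |1|->1, |2|->2, |3|->3, |5|->5.5, |5|->5.5, |7|->7, |4|->4
Step 3: Attach original signs; sum ranks with positive sign and with negative sign.
W+ = 2 + 3 + 7 = 12
W- = 1 + 5.5 + 5.5 + 4 = 16
(Check: W+ + W- = 28 should equal n(n+1)/2 = 28.)
Step 4: Test statistic W = min(W+, W-) = 12.
Step 5: Ties in |d|, so use the tie-corrected normal approximation.
        E[W] = n(n+1)/4 = 7*8/4 = 14.
        Tie groups: |d|=5 (t=2); sum(t^3 - t) = 6.
        Var[W] = n(n+1)(2n+1)/24 - sum(t^3-t)/48 = 840/24 - 6/48 = 34.875.
        z = (W - E[W]) / sqrt(Var[W]) = (12 - 14) / 5.9055 = -0.3387.
        Two-sided p = 2*Phi(z) = 0.734861.
Step 6: alpha = 0.05. fail to reject H0.

W+ = 12, W- = 16, W = min = 12, p = 0.734861, fail to reject H0.


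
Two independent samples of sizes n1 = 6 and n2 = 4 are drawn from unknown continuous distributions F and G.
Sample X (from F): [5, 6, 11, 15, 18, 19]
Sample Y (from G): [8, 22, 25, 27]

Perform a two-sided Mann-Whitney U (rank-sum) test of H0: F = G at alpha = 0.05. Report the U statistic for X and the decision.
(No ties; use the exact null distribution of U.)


Step 1: Combine and sort all 10 observations; assign midranks.
sorted (value, group): (5,X), (6,X), (8,Y), (11,X), (15,X), (18,X), (19,X), (22,Y), (25,Y), (27,Y)
ranks: 5->1, 6->2, 8->3, 11->4, 15->5, 18->6, 19->7, 22->8, 25->9, 27->10
Step 2: Rank sum for X: R1 = 1 + 2 + 4 + 5 + 6 + 7 = 25.
Step 3: U_X = R1 - n1(n1+1)/2 = 25 - 6*7/2 = 25 - 21 = 4.
       U_Y = n1*n2 - U_X = 24 - 4 = 20.
Step 4: No ties, so the exact null distribution of U (based on enumerating the C(10,6) = 210 equally likely rank assignments) gives the two-sided p-value.
Step 5: p-value = 0.114286; compare to alpha = 0.05. fail to reject H0.

U_X = 4, p = 0.114286, fail to reject H0 at alpha = 0.05.


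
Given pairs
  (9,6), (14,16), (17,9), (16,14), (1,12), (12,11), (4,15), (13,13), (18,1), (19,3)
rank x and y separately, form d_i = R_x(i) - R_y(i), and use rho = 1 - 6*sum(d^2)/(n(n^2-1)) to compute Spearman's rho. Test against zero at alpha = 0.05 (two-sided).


Step 1: Rank x and y separately (midranks; no ties here).
rank(x): 9->3, 14->6, 17->8, 16->7, 1->1, 12->4, 4->2, 13->5, 18->9, 19->10
rank(y): 6->3, 16->10, 9->4, 14->8, 12->6, 11->5, 15->9, 13->7, 1->1, 3->2
Step 2: d_i = R_x(i) - R_y(i); compute d_i^2.
  (3-3)^2=0, (6-10)^2=16, (8-4)^2=16, (7-8)^2=1, (1-6)^2=25, (4-5)^2=1, (2-9)^2=49, (5-7)^2=4, (9-1)^2=64, (10-2)^2=64
sum(d^2) = 240.
Step 3: rho = 1 - 6*240 / (10*(10^2 - 1)) = 1 - 1440/990 = -0.454545.
Step 4: Under H0, t = rho * sqrt((n-2)/(1-rho^2)) = -1.4434 ~ t(8).
Step 5: Two-sided p-value from the t-distribution with 8 df = 0.186905.
Step 6: alpha = 0.05. fail to reject H0.

rho = -0.4545, p = 0.186905, fail to reject H0 at alpha = 0.05.


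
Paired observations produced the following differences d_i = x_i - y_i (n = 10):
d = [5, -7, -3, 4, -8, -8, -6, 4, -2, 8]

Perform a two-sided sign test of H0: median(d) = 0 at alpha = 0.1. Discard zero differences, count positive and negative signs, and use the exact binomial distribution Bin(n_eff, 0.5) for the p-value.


Step 1: Discard zero differences. Original n = 10; n_eff = number of nonzero differences = 10.
Nonzero differences (with sign): +5, -7, -3, +4, -8, -8, -6, +4, -2, +8
Step 2: Count signs: positive = 4, negative = 6.
Step 3: Under H0: P(positive) = 0.5, so the number of positives S ~ Bin(10, 0.5).
Step 4: Two-sided exact p-value = sum of Bin(10,0.5) probabilities at or below the observed probability = 0.753906.
Step 5: alpha = 0.1. fail to reject H0.

n_eff = 10, pos = 4, neg = 6, p = 0.753906, fail to reject H0.


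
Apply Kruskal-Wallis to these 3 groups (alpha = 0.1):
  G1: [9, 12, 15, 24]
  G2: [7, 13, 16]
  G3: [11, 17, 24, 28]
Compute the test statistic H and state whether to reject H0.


Step 1: Combine all N = 11 observations and assign midranks.
sorted (value, group, rank): (7,G2,1), (9,G1,2), (11,G3,3), (12,G1,4), (13,G2,5), (15,G1,6), (16,G2,7), (17,G3,8), (24,G1,9.5), (24,G3,9.5), (28,G3,11)
Step 2: Sum ranks within each group.
R_1 = 21.5 (n_1 = 4)
R_2 = 13 (n_2 = 3)
R_3 = 31.5 (n_3 = 4)
Step 3: H = 12/(N(N+1)) * sum(R_i^2/n_i) - 3(N+1)
     = 12/(11*12) * (21.5^2/4 + 13^2/3 + 31.5^2/4) - 3*12
     = 0.090909 * 419.958 - 36
     = 2.178030.
Step 4: Ties present; correction factor C = 1 - 6/(11^3 - 11) = 0.995455. Corrected H = 2.178030 / 0.995455 = 2.187976.
Step 5: Under H0, H ~ chi^2(2); p-value = 0.334878.
Step 6: alpha = 0.1. fail to reject H0.

H = 2.1880, df = 2, p = 0.334878, fail to reject H0.


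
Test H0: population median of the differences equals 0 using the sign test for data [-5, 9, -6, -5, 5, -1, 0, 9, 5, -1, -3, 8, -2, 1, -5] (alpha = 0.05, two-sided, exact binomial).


Step 1: Discard zero differences. Original n = 15; n_eff = number of nonzero differences = 14.
Nonzero differences (with sign): -5, +9, -6, -5, +5, -1, +9, +5, -1, -3, +8, -2, +1, -5
Step 2: Count signs: positive = 6, negative = 8.
Step 3: Under H0: P(positive) = 0.5, so the number of positives S ~ Bin(14, 0.5).
Step 4: Two-sided exact p-value = sum of Bin(14,0.5) probabilities at or below the observed probability = 0.790527.
Step 5: alpha = 0.05. fail to reject H0.

n_eff = 14, pos = 6, neg = 8, p = 0.790527, fail to reject H0.


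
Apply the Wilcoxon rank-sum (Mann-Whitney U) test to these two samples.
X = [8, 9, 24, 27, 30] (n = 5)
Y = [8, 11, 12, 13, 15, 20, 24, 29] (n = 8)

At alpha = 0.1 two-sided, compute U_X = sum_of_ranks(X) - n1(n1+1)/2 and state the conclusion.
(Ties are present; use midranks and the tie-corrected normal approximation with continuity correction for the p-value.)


Step 1: Combine and sort all 13 observations; assign midranks.
sorted (value, group): (8,X), (8,Y), (9,X), (11,Y), (12,Y), (13,Y), (15,Y), (20,Y), (24,X), (24,Y), (27,X), (29,Y), (30,X)
ranks: 8->1.5, 8->1.5, 9->3, 11->4, 12->5, 13->6, 15->7, 20->8, 24->9.5, 24->9.5, 27->11, 29->12, 30->13
Step 2: Rank sum for X: R1 = 1.5 + 3 + 9.5 + 11 + 13 = 38.
Step 3: U_X = R1 - n1(n1+1)/2 = 38 - 5*6/2 = 38 - 15 = 23.
       U_Y = n1*n2 - U_X = 40 - 23 = 17.
Step 4: Ties are present, so use the tie-corrected normal approximation (with continuity correction) for the p-value.
Step 5: p-value = 0.713640; compare to alpha = 0.1. fail to reject H0.

U_X = 23, p = 0.713640, fail to reject H0 at alpha = 0.1.


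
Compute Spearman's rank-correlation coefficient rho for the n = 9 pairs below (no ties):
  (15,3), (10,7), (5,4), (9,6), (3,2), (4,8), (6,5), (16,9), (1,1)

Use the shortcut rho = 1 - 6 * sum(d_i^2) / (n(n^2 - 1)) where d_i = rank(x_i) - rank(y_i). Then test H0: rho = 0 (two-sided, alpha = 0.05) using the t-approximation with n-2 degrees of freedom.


Step 1: Rank x and y separately (midranks; no ties here).
rank(x): 15->8, 10->7, 5->4, 9->6, 3->2, 4->3, 6->5, 16->9, 1->1
rank(y): 3->3, 7->7, 4->4, 6->6, 2->2, 8->8, 5->5, 9->9, 1->1
Step 2: d_i = R_x(i) - R_y(i); compute d_i^2.
  (8-3)^2=25, (7-7)^2=0, (4-4)^2=0, (6-6)^2=0, (2-2)^2=0, (3-8)^2=25, (5-5)^2=0, (9-9)^2=0, (1-1)^2=0
sum(d^2) = 50.
Step 3: rho = 1 - 6*50 / (9*(9^2 - 1)) = 1 - 300/720 = 0.583333.
Step 4: Under H0, t = rho * sqrt((n-2)/(1-rho^2)) = 1.9001 ~ t(7).
Step 5: Two-sided p-value from the t-distribution with 7 df = 0.099186.
Step 6: alpha = 0.05. fail to reject H0.

rho = 0.5833, p = 0.099186, fail to reject H0 at alpha = 0.05.


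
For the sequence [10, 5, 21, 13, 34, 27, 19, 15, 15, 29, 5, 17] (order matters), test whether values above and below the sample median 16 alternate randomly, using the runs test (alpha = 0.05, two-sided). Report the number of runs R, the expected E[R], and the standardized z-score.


Step 1: Compute median = 16; label A = above, B = below.
Labels in order: BBABAAABBABA  (n_A = 6, n_B = 6)
Step 2: Count runs R = 8.
Step 3: Under H0 (random ordering), E[R] = 2*n_A*n_B/(n_A+n_B) + 1 = 2*6*6/12 + 1 = 7.0000.
        Var[R] = 2*n_A*n_B*(2*n_A*n_B - n_A - n_B) / ((n_A+n_B)^2 * (n_A+n_B-1)) = 4320/1584 = 2.7273.
        SD[R] = 1.6514.
Step 4: Continuity-corrected z = (R - 0.5 - E[R]) / SD[R] = (8 - 0.5 - 7.0000) / 1.6514 = 0.3028.
Step 5: Two-sided p-value via normal approximation = 2*(1 - Phi(|z|)) = 0.762069.
Step 6: alpha = 0.05. fail to reject H0.

R = 8, z = 0.3028, p = 0.762069, fail to reject H0.


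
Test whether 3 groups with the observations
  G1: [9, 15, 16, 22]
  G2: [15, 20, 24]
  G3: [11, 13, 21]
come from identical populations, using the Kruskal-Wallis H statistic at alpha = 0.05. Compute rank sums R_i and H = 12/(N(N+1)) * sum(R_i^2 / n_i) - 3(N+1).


Step 1: Combine all N = 10 observations and assign midranks.
sorted (value, group, rank): (9,G1,1), (11,G3,2), (13,G3,3), (15,G1,4.5), (15,G2,4.5), (16,G1,6), (20,G2,7), (21,G3,8), (22,G1,9), (24,G2,10)
Step 2: Sum ranks within each group.
R_1 = 20.5 (n_1 = 4)
R_2 = 21.5 (n_2 = 3)
R_3 = 13 (n_3 = 3)
Step 3: H = 12/(N(N+1)) * sum(R_i^2/n_i) - 3(N+1)
     = 12/(10*11) * (20.5^2/4 + 21.5^2/3 + 13^2/3) - 3*11
     = 0.109091 * 315.479 - 33
     = 1.415909.
Step 4: Ties present; correction factor C = 1 - 6/(10^3 - 10) = 0.993939. Corrected H = 1.415909 / 0.993939 = 1.424543.
Step 5: Under H0, H ~ chi^2(2); p-value = 0.490529.
Step 6: alpha = 0.05. fail to reject H0.

H = 1.4245, df = 2, p = 0.490529, fail to reject H0.


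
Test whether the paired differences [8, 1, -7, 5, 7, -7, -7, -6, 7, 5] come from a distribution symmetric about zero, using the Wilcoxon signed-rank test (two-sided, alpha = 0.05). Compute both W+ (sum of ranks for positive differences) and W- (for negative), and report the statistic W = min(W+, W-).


Step 1: Drop any zero differences (none here) and take |d_i|.
|d| = [8, 1, 7, 5, 7, 7, 7, 6, 7, 5]
Step 2: Midrank |d_i| (ties get averaged ranks).
ranks: |8|->10, |1|->1, |7|->7, |5|->2.5, |7|->7, |7|->7, |7|->7, |6|->4, |7|->7, |5|->2.5
Step 3: Attach original signs; sum ranks with positive sign and with negative sign.
W+ = 10 + 1 + 2.5 + 7 + 7 + 2.5 = 30
W- = 7 + 7 + 7 + 4 = 25
(Check: W+ + W- = 55 should equal n(n+1)/2 = 55.)
Step 4: Test statistic W = min(W+, W-) = 25.
Step 5: Ties in |d|, so use the tie-corrected normal approximation.
        E[W] = n(n+1)/4 = 10*11/4 = 27.5.
        Tie groups: |d|=5 (t=2), |d|=7 (t=5); sum(t^3 - t) = 126.
        Var[W] = n(n+1)(2n+1)/24 - sum(t^3-t)/48 = 2310/24 - 126/48 = 93.625.
        z = (W - E[W]) / sqrt(Var[W]) = (25 - 27.5) / 9.6760 = -0.2584.
        Two-sided p = 2*Phi(z) = 0.796120.
Step 6: alpha = 0.05. fail to reject H0.

W+ = 30, W- = 25, W = min = 25, p = 0.796120, fail to reject H0.


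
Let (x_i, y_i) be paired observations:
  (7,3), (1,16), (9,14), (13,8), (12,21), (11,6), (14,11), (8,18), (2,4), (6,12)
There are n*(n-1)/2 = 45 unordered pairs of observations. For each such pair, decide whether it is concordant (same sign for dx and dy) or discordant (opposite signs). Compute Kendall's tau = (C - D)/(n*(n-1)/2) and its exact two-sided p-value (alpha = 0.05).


Step 1: Enumerate the 45 unordered pairs (i,j) with i<j and classify each by sign(x_j-x_i) * sign(y_j-y_i).
  (1,2):dx=-6,dy=+13->D; (1,3):dx=+2,dy=+11->C; (1,4):dx=+6,dy=+5->C; (1,5):dx=+5,dy=+18->C
  (1,6):dx=+4,dy=+3->C; (1,7):dx=+7,dy=+8->C; (1,8):dx=+1,dy=+15->C; (1,9):dx=-5,dy=+1->D
  (1,10):dx=-1,dy=+9->D; (2,3):dx=+8,dy=-2->D; (2,4):dx=+12,dy=-8->D; (2,5):dx=+11,dy=+5->C
  (2,6):dx=+10,dy=-10->D; (2,7):dx=+13,dy=-5->D; (2,8):dx=+7,dy=+2->C; (2,9):dx=+1,dy=-12->D
  (2,10):dx=+5,dy=-4->D; (3,4):dx=+4,dy=-6->D; (3,5):dx=+3,dy=+7->C; (3,6):dx=+2,dy=-8->D
  (3,7):dx=+5,dy=-3->D; (3,8):dx=-1,dy=+4->D; (3,9):dx=-7,dy=-10->C; (3,10):dx=-3,dy=-2->C
  (4,5):dx=-1,dy=+13->D; (4,6):dx=-2,dy=-2->C; (4,7):dx=+1,dy=+3->C; (4,8):dx=-5,dy=+10->D
  (4,9):dx=-11,dy=-4->C; (4,10):dx=-7,dy=+4->D; (5,6):dx=-1,dy=-15->C; (5,7):dx=+2,dy=-10->D
  (5,8):dx=-4,dy=-3->C; (5,9):dx=-10,dy=-17->C; (5,10):dx=-6,dy=-9->C; (6,7):dx=+3,dy=+5->C
  (6,8):dx=-3,dy=+12->D; (6,9):dx=-9,dy=-2->C; (6,10):dx=-5,dy=+6->D; (7,8):dx=-6,dy=+7->D
  (7,9):dx=-12,dy=-7->C; (7,10):dx=-8,dy=+1->D; (8,9):dx=-6,dy=-14->C; (8,10):dx=-2,dy=-6->C
  (9,10):dx=+4,dy=+8->C
Step 2: C = 24, D = 21, total pairs = 45.
Step 3: tau = (C - D)/(n(n-1)/2) = (24 - 21)/45 = 0.066667.
Step 4: Exact two-sided p-value (enumerate n! = 3628800 permutations of y under H0): p = 0.861801.
Step 5: alpha = 0.05. fail to reject H0.

tau_b = 0.0667 (C=24, D=21), p = 0.861801, fail to reject H0.


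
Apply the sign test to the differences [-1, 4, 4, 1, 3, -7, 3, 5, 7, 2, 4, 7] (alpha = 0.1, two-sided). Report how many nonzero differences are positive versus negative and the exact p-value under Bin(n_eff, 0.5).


Step 1: Discard zero differences. Original n = 12; n_eff = number of nonzero differences = 12.
Nonzero differences (with sign): -1, +4, +4, +1, +3, -7, +3, +5, +7, +2, +4, +7
Step 2: Count signs: positive = 10, negative = 2.
Step 3: Under H0: P(positive) = 0.5, so the number of positives S ~ Bin(12, 0.5).
Step 4: Two-sided exact p-value = sum of Bin(12,0.5) probabilities at or below the observed probability = 0.038574.
Step 5: alpha = 0.1. reject H0.

n_eff = 12, pos = 10, neg = 2, p = 0.038574, reject H0.


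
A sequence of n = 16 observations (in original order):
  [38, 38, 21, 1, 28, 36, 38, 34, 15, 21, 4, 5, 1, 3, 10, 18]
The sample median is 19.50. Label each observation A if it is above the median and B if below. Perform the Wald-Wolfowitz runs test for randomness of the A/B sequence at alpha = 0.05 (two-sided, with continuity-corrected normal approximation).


Step 1: Compute median = 19.50; label A = above, B = below.
Labels in order: AAABAAAABABBBBBB  (n_A = 8, n_B = 8)
Step 2: Count runs R = 6.
Step 3: Under H0 (random ordering), E[R] = 2*n_A*n_B/(n_A+n_B) + 1 = 2*8*8/16 + 1 = 9.0000.
        Var[R] = 2*n_A*n_B*(2*n_A*n_B - n_A - n_B) / ((n_A+n_B)^2 * (n_A+n_B-1)) = 14336/3840 = 3.7333.
        SD[R] = 1.9322.
Step 4: Continuity-corrected z = (R + 0.5 - E[R]) / SD[R] = (6 + 0.5 - 9.0000) / 1.9322 = -1.2939.
Step 5: Two-sided p-value via normal approximation = 2*(1 - Phi(|z|)) = 0.195709.
Step 6: alpha = 0.05. fail to reject H0.

R = 6, z = -1.2939, p = 0.195709, fail to reject H0.


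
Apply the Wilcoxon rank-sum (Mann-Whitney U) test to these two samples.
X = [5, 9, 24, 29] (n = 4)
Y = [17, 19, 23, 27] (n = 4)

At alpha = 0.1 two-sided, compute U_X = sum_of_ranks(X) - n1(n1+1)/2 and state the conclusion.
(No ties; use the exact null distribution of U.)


Step 1: Combine and sort all 8 observations; assign midranks.
sorted (value, group): (5,X), (9,X), (17,Y), (19,Y), (23,Y), (24,X), (27,Y), (29,X)
ranks: 5->1, 9->2, 17->3, 19->4, 23->5, 24->6, 27->7, 29->8
Step 2: Rank sum for X: R1 = 1 + 2 + 6 + 8 = 17.
Step 3: U_X = R1 - n1(n1+1)/2 = 17 - 4*5/2 = 17 - 10 = 7.
       U_Y = n1*n2 - U_X = 16 - 7 = 9.
Step 4: No ties, so the exact null distribution of U (based on enumerating the C(8,4) = 70 equally likely rank assignments) gives the two-sided p-value.
Step 5: p-value = 0.885714; compare to alpha = 0.1. fail to reject H0.

U_X = 7, p = 0.885714, fail to reject H0 at alpha = 0.1.


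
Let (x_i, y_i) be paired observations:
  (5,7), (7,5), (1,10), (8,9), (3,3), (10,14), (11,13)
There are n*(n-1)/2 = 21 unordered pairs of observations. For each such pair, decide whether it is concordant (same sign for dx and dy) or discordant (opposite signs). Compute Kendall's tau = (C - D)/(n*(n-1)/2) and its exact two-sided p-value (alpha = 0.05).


Step 1: Enumerate the 21 unordered pairs (i,j) with i<j and classify each by sign(x_j-x_i) * sign(y_j-y_i).
  (1,2):dx=+2,dy=-2->D; (1,3):dx=-4,dy=+3->D; (1,4):dx=+3,dy=+2->C; (1,5):dx=-2,dy=-4->C
  (1,6):dx=+5,dy=+7->C; (1,7):dx=+6,dy=+6->C; (2,3):dx=-6,dy=+5->D; (2,4):dx=+1,dy=+4->C
  (2,5):dx=-4,dy=-2->C; (2,6):dx=+3,dy=+9->C; (2,7):dx=+4,dy=+8->C; (3,4):dx=+7,dy=-1->D
  (3,5):dx=+2,dy=-7->D; (3,6):dx=+9,dy=+4->C; (3,7):dx=+10,dy=+3->C; (4,5):dx=-5,dy=-6->C
  (4,6):dx=+2,dy=+5->C; (4,7):dx=+3,dy=+4->C; (5,6):dx=+7,dy=+11->C; (5,7):dx=+8,dy=+10->C
  (6,7):dx=+1,dy=-1->D
Step 2: C = 15, D = 6, total pairs = 21.
Step 3: tau = (C - D)/(n(n-1)/2) = (15 - 6)/21 = 0.428571.
Step 4: Exact two-sided p-value (enumerate n! = 5040 permutations of y under H0): p = 0.238889.
Step 5: alpha = 0.05. fail to reject H0.

tau_b = 0.4286 (C=15, D=6), p = 0.238889, fail to reject H0.


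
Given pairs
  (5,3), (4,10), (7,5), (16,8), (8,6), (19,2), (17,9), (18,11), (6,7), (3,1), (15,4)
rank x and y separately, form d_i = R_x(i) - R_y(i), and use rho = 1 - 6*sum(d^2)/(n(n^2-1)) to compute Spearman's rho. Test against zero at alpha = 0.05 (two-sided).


Step 1: Rank x and y separately (midranks; no ties here).
rank(x): 5->3, 4->2, 7->5, 16->8, 8->6, 19->11, 17->9, 18->10, 6->4, 3->1, 15->7
rank(y): 3->3, 10->10, 5->5, 8->8, 6->6, 2->2, 9->9, 11->11, 7->7, 1->1, 4->4
Step 2: d_i = R_x(i) - R_y(i); compute d_i^2.
  (3-3)^2=0, (2-10)^2=64, (5-5)^2=0, (8-8)^2=0, (6-6)^2=0, (11-2)^2=81, (9-9)^2=0, (10-11)^2=1, (4-7)^2=9, (1-1)^2=0, (7-4)^2=9
sum(d^2) = 164.
Step 3: rho = 1 - 6*164 / (11*(11^2 - 1)) = 1 - 984/1320 = 0.254545.
Step 4: Under H0, t = rho * sqrt((n-2)/(1-rho^2)) = 0.7896 ~ t(9).
Step 5: Two-sided p-value from the t-distribution with 9 df = 0.450037.
Step 6: alpha = 0.05. fail to reject H0.

rho = 0.2545, p = 0.450037, fail to reject H0 at alpha = 0.05.


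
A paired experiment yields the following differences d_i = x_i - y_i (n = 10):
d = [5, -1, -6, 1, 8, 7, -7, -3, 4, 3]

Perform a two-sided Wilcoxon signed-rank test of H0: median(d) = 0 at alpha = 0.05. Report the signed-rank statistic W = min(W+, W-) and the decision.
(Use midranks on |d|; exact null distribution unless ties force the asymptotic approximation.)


Step 1: Drop any zero differences (none here) and take |d_i|.
|d| = [5, 1, 6, 1, 8, 7, 7, 3, 4, 3]
Step 2: Midrank |d_i| (ties get averaged ranks).
ranks: |5|->6, |1|->1.5, |6|->7, |1|->1.5, |8|->10, |7|->8.5, |7|->8.5, |3|->3.5, |4|->5, |3|->3.5
Step 3: Attach original signs; sum ranks with positive sign and with negative sign.
W+ = 6 + 1.5 + 10 + 8.5 + 5 + 3.5 = 34.5
W- = 1.5 + 7 + 8.5 + 3.5 = 20.5
(Check: W+ + W- = 55 should equal n(n+1)/2 = 55.)
Step 4: Test statistic W = min(W+, W-) = 20.5.
Step 5: Ties in |d|, so use the tie-corrected normal approximation.
        E[W] = n(n+1)/4 = 10*11/4 = 27.5.
        Tie groups: |d|=1 (t=2), |d|=3 (t=2), |d|=7 (t=2); sum(t^3 - t) = 18.
        Var[W] = n(n+1)(2n+1)/24 - sum(t^3-t)/48 = 2310/24 - 18/48 = 95.875.
        z = (W - E[W]) / sqrt(Var[W]) = (20.5 - 27.5) / 9.7916 = -0.7149.
        Two-sided p = 2*Phi(z) = 0.474671.
Step 6: alpha = 0.05. fail to reject H0.

W+ = 34.5, W- = 20.5, W = min = 20.5, p = 0.474671, fail to reject H0.


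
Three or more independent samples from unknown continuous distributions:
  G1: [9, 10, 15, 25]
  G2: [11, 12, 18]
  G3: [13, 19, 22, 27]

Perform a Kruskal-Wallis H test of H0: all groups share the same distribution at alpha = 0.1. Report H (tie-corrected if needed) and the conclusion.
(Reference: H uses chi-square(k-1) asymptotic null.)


Step 1: Combine all N = 11 observations and assign midranks.
sorted (value, group, rank): (9,G1,1), (10,G1,2), (11,G2,3), (12,G2,4), (13,G3,5), (15,G1,6), (18,G2,7), (19,G3,8), (22,G3,9), (25,G1,10), (27,G3,11)
Step 2: Sum ranks within each group.
R_1 = 19 (n_1 = 4)
R_2 = 14 (n_2 = 3)
R_3 = 33 (n_3 = 4)
Step 3: H = 12/(N(N+1)) * sum(R_i^2/n_i) - 3(N+1)
     = 12/(11*12) * (19^2/4 + 14^2/3 + 33^2/4) - 3*12
     = 0.090909 * 427.833 - 36
     = 2.893939.
Step 4: No ties, so H is used without correction.
Step 5: Under H0, H ~ chi^2(2); p-value = 0.235282.
Step 6: alpha = 0.1. fail to reject H0.

H = 2.8939, df = 2, p = 0.235282, fail to reject H0.


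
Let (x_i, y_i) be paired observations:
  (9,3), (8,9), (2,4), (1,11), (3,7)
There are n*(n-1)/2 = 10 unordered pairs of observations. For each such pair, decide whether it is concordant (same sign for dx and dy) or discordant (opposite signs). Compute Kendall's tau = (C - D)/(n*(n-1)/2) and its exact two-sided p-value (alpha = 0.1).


Step 1: Enumerate the 10 unordered pairs (i,j) with i<j and classify each by sign(x_j-x_i) * sign(y_j-y_i).
  (1,2):dx=-1,dy=+6->D; (1,3):dx=-7,dy=+1->D; (1,4):dx=-8,dy=+8->D; (1,5):dx=-6,dy=+4->D
  (2,3):dx=-6,dy=-5->C; (2,4):dx=-7,dy=+2->D; (2,5):dx=-5,dy=-2->C; (3,4):dx=-1,dy=+7->D
  (3,5):dx=+1,dy=+3->C; (4,5):dx=+2,dy=-4->D
Step 2: C = 3, D = 7, total pairs = 10.
Step 3: tau = (C - D)/(n(n-1)/2) = (3 - 7)/10 = -0.400000.
Step 4: Exact two-sided p-value (enumerate n! = 120 permutations of y under H0): p = 0.483333.
Step 5: alpha = 0.1. fail to reject H0.

tau_b = -0.4000 (C=3, D=7), p = 0.483333, fail to reject H0.


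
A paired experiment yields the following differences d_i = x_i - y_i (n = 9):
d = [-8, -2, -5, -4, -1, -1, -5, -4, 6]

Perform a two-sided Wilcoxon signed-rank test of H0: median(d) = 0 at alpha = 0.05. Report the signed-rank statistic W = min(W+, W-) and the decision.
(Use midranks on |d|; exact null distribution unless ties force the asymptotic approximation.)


Step 1: Drop any zero differences (none here) and take |d_i|.
|d| = [8, 2, 5, 4, 1, 1, 5, 4, 6]
Step 2: Midrank |d_i| (ties get averaged ranks).
ranks: |8|->9, |2|->3, |5|->6.5, |4|->4.5, |1|->1.5, |1|->1.5, |5|->6.5, |4|->4.5, |6|->8
Step 3: Attach original signs; sum ranks with positive sign and with negative sign.
W+ = 8 = 8
W- = 9 + 3 + 6.5 + 4.5 + 1.5 + 1.5 + 6.5 + 4.5 = 37
(Check: W+ + W- = 45 should equal n(n+1)/2 = 45.)
Step 4: Test statistic W = min(W+, W-) = 8.
Step 5: Ties in |d|, so use the tie-corrected normal approximation.
        E[W] = n(n+1)/4 = 9*10/4 = 22.5.
        Tie groups: |d|=1 (t=2), |d|=4 (t=2), |d|=5 (t=2); sum(t^3 - t) = 18.
        Var[W] = n(n+1)(2n+1)/24 - sum(t^3-t)/48 = 1710/24 - 18/48 = 70.875.
        z = (W - E[W]) / sqrt(Var[W]) = (8 - 22.5) / 8.4187 = -1.7224.
        Two-sided p = 2*Phi(z) = 0.085006.
Step 6: alpha = 0.05. fail to reject H0.

W+ = 8, W- = 37, W = min = 8, p = 0.085006, fail to reject H0.


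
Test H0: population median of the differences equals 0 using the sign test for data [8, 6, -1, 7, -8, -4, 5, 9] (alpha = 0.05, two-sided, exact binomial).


Step 1: Discard zero differences. Original n = 8; n_eff = number of nonzero differences = 8.
Nonzero differences (with sign): +8, +6, -1, +7, -8, -4, +5, +9
Step 2: Count signs: positive = 5, negative = 3.
Step 3: Under H0: P(positive) = 0.5, so the number of positives S ~ Bin(8, 0.5).
Step 4: Two-sided exact p-value = sum of Bin(8,0.5) probabilities at or below the observed probability = 0.726562.
Step 5: alpha = 0.05. fail to reject H0.

n_eff = 8, pos = 5, neg = 3, p = 0.726562, fail to reject H0.


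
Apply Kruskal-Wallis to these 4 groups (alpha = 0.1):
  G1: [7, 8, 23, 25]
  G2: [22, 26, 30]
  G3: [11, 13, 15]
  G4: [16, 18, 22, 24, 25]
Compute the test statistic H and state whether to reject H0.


Step 1: Combine all N = 15 observations and assign midranks.
sorted (value, group, rank): (7,G1,1), (8,G1,2), (11,G3,3), (13,G3,4), (15,G3,5), (16,G4,6), (18,G4,7), (22,G2,8.5), (22,G4,8.5), (23,G1,10), (24,G4,11), (25,G1,12.5), (25,G4,12.5), (26,G2,14), (30,G2,15)
Step 2: Sum ranks within each group.
R_1 = 25.5 (n_1 = 4)
R_2 = 37.5 (n_2 = 3)
R_3 = 12 (n_3 = 3)
R_4 = 45 (n_4 = 5)
Step 3: H = 12/(N(N+1)) * sum(R_i^2/n_i) - 3(N+1)
     = 12/(15*16) * (25.5^2/4 + 37.5^2/3 + 12^2/3 + 45^2/5) - 3*16
     = 0.050000 * 1084.31 - 48
     = 6.215625.
Step 4: Ties present; correction factor C = 1 - 12/(15^3 - 15) = 0.996429. Corrected H = 6.215625 / 0.996429 = 6.237903.
Step 5: Under H0, H ~ chi^2(3); p-value = 0.100592.
Step 6: alpha = 0.1. fail to reject H0.

H = 6.2379, df = 3, p = 0.100592, fail to reject H0.


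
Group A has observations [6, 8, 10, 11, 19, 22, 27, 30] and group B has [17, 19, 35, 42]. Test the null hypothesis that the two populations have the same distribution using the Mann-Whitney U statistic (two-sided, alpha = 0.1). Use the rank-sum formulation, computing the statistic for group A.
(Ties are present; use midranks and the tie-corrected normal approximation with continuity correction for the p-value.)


Step 1: Combine and sort all 12 observations; assign midranks.
sorted (value, group): (6,X), (8,X), (10,X), (11,X), (17,Y), (19,X), (19,Y), (22,X), (27,X), (30,X), (35,Y), (42,Y)
ranks: 6->1, 8->2, 10->3, 11->4, 17->5, 19->6.5, 19->6.5, 22->8, 27->9, 30->10, 35->11, 42->12
Step 2: Rank sum for X: R1 = 1 + 2 + 3 + 4 + 6.5 + 8 + 9 + 10 = 43.5.
Step 3: U_X = R1 - n1(n1+1)/2 = 43.5 - 8*9/2 = 43.5 - 36 = 7.5.
       U_Y = n1*n2 - U_X = 32 - 7.5 = 24.5.
Step 4: Ties are present, so use the tie-corrected normal approximation (with continuity correction) for the p-value.
Step 5: p-value = 0.173478; compare to alpha = 0.1. fail to reject H0.

U_X = 7.5, p = 0.173478, fail to reject H0 at alpha = 0.1.
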